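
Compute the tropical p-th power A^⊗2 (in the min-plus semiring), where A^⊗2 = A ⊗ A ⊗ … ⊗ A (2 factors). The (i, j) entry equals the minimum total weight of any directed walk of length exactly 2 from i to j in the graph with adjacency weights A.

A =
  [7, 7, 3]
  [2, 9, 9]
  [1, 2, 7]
A^⊗2 =
  [4, 5, 10]
  [9, 9, 5]
  [4, 8, 4]

Each entry (A^⊗2)_ij equals the minimum over all length-2 walks i = v_0 → v_1 → … → v_2 = j of Σ_t A[v_t][v_{t+1}]. For example, for (i, j) = (0, 2) we minimise over 3 possible intermediate vertex sequences; the minimum is 10, attained along the walk 0 → 0 → 2.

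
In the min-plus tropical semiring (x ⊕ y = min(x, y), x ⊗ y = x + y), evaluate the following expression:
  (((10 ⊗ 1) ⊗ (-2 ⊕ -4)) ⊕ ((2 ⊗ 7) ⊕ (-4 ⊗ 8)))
(((10 ⊗ 1) ⊗ (-2 ⊕ -4)) ⊕ ((2 ⊗ 7) ⊕ (-4 ⊗ 8))) = 4

Expand innermost to outermost. Recall ⊕ takes the minimum of its arguments and ⊗ takes their sum. Working out the expression (((10 ⊗ 1) ⊗ (-2 ⊕ -4)) ⊕ ((2 ⊗ 7) ⊕ (-4 ⊗ 8))) gives 4.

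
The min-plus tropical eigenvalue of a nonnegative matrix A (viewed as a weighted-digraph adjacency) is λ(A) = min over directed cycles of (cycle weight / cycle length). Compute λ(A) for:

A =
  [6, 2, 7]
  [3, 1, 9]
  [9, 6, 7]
λ(A) = 1

Enumerate directed cycles and compute their means (weight / length). Sample:
  cycle 0 → 0: weight = 6, length = 1, mean = 6/1 ≈ 6.000
  cycle 1 → 1: weight = 1, length = 1, mean = 1/1 ≈ 1.000
  cycle 2 → 2: weight = 7, length = 1, mean = 7/1 ≈ 7.000
  cycle 0 → 1 → 0: weight = 5, length = 2, mean = 5/2 ≈ 2.500
  cycle 0 → 2 → 0: weight = 16, length = 2, mean = 16/2 ≈ 8.000
  cycle 1 → 0 → 1: weight = 5, length = 2, mean = 5/2 ≈ 2.500
Minimum mean = 1.000, attained e.g. along the cycle 1 → 1 with weight 1 and length 1. So λ(A) = 1/1 = 1.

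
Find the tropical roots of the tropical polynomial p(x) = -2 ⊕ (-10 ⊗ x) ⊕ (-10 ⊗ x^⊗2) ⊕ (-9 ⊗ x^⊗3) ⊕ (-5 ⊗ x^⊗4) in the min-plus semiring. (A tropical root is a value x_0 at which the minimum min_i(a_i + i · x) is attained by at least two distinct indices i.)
Roots: {-4, -1, 0, 8}

Each tropical root is a break point of the lower envelope of the lines y = a_i + i · x (there are 5 lines, with slopes 0, 1, ..., 4). Only the lines that attain the minimum somewhere contribute to roots; other lines are dominated. Here the surviving (envelope) indices are i = 4, i = 3, i = 2, i = 1, i = 0.
Intersections between consecutive envelope lines give the roots: for adjacent envelope indices i < j the intersection is x = (a_i − a_j) / (j − i). Reading off the sorted break points: {-4, -1, 0, 8}.
Verification: at each break x_0, at least two indices attain the minimum of min_i(a_i + i · x_0).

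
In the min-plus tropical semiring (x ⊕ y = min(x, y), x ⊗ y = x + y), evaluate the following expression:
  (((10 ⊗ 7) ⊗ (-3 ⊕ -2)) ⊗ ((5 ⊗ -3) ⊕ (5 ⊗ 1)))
(((10 ⊗ 7) ⊗ (-3 ⊕ -2)) ⊗ ((5 ⊗ -3) ⊕ (5 ⊗ 1))) = 16

Expand innermost to outermost. Recall ⊕ takes the minimum of its arguments and ⊗ takes their sum. Working out the expression (((10 ⊗ 7) ⊗ (-3 ⊕ -2)) ⊗ ((5 ⊗ -3) ⊕ (5 ⊗ 1))) gives 16.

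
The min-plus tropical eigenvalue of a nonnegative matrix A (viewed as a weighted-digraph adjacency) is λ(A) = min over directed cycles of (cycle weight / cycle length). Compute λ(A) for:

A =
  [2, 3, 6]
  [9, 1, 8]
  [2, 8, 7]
λ(A) = 1

Enumerate directed cycles and compute their means (weight / length). Sample:
  cycle 0 → 0: weight = 2, length = 1, mean = 2/1 ≈ 2.000
  cycle 1 → 1: weight = 1, length = 1, mean = 1/1 ≈ 1.000
  cycle 2 → 2: weight = 7, length = 1, mean = 7/1 ≈ 7.000
  cycle 0 → 1 → 0: weight = 12, length = 2, mean = 12/2 ≈ 6.000
  cycle 0 → 2 → 0: weight = 8, length = 2, mean = 8/2 ≈ 4.000
  cycle 1 → 0 → 1: weight = 12, length = 2, mean = 12/2 ≈ 6.000
Minimum mean = 1.000, attained e.g. along the cycle 1 → 1 with weight 1 and length 1. So λ(A) = 1/1 = 1.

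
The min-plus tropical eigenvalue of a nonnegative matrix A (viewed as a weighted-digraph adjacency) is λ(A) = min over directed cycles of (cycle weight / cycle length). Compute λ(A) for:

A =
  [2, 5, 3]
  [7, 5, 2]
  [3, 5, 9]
λ(A) = 2

Enumerate directed cycles and compute their means (weight / length). Sample:
  cycle 0 → 0: weight = 2, length = 1, mean = 2/1 ≈ 2.000
  cycle 1 → 1: weight = 5, length = 1, mean = 5/1 ≈ 5.000
  cycle 2 → 2: weight = 9, length = 1, mean = 9/1 ≈ 9.000
  cycle 0 → 1 → 0: weight = 12, length = 2, mean = 12/2 ≈ 6.000
  cycle 0 → 2 → 0: weight = 6, length = 2, mean = 6/2 ≈ 3.000
  cycle 1 → 0 → 1: weight = 12, length = 2, mean = 12/2 ≈ 6.000
Minimum mean = 2.000, attained e.g. along the cycle 0 → 0 with weight 2 and length 1. So λ(A) = 2/1 = 2.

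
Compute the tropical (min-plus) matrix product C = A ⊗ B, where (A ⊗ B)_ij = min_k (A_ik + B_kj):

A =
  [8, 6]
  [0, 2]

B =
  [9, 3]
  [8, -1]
A ⊗ B =
  [14, 5]
  [9, 1]

Apply the min-plus product entry-by-entry:
  C[0][0] = min over k of (A[0][0] + B[0][0] = 8 + 9 = 17, A[0][1] + B[1][0] = 6 + 8 = 14) = 14 (attained at k = 1)
  C[0][1] = min over k of (A[0][0] + B[0][1] = 8 + 3 = 11, A[0][1] + B[1][1] = 6 + -1 = 5) = 5 (attained at k = 1)
  C[1][0] = min over k of (A[1][0] + B[0][0] = 0 + 9 = 9, A[1][1] + B[1][0] = 2 + 8 = 10) = 9 (attained at k = 0)
  C[1][1] = min over k of (A[1][0] + B[0][1] = 0 + 3 = 3, A[1][1] + B[1][1] = 2 + -1 = 1) = 1 (attained at k = 1)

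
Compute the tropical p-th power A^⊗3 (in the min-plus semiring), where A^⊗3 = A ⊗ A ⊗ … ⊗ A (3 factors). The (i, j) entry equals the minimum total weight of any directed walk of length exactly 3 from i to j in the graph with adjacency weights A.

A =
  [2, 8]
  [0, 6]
A^⊗3 =
  [6, 12]
  [4, 10]

Each entry (A^⊗3)_ij equals the minimum over all length-3 walks i = v_0 → v_1 → … → v_3 = j of Σ_t A[v_t][v_{t+1}]. For example, for (i, j) = (0, 1) we minimise over 4 possible intermediate vertex sequences; the minimum is 12, attained along the walk 0 → 0 → 0 → 1.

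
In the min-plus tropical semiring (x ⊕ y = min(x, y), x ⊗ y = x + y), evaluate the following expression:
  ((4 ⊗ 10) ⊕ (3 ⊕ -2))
((4 ⊗ 10) ⊕ (3 ⊕ -2)) = -2

Expand innermost to outermost. Recall ⊕ takes the minimum of its arguments and ⊗ takes their sum. Working out the expression ((4 ⊗ 10) ⊕ (3 ⊕ -2)) gives -2.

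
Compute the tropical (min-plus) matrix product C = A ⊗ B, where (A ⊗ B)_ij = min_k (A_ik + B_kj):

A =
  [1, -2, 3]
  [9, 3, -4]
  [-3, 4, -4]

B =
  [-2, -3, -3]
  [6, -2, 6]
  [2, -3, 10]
A ⊗ B =
  [-1, -4, -2]
  [-2, -7, 6]
  [-5, -7, -6]

Apply the min-plus product entry-by-entry:
  C[0][0] = min over k of (A[0][0] + B[0][0] = 1 + -2 = -1, A[0][1] + B[1][0] = -2 + 6 = 4, A[0][2] + B[2][0] = 3 + 2 = 5) = -1 (attained at k = 0)
  C[0][1] = min over k of (A[0][0] + B[0][1] = 1 + -3 = -2, A[0][1] + B[1][1] = -2 + -2 = -4, A[0][2] + B[2][1] = 3 + -3 = 0) = -4 (attained at k = 1)
  C[0][2] = min over k of (A[0][0] + B[0][2] = 1 + -3 = -2, A[0][1] + B[1][2] = -2 + 6 = 4, A[0][2] + B[2][2] = 3 + 10 = 13) = -2 (attained at k = 0)
  C[1][0] = min over k of (A[1][0] + B[0][0] = 9 + -2 = 7, A[1][1] + B[1][0] = 3 + 6 = 9, A[1][2] + B[2][0] = -4 + 2 = -2) = -2 (attained at k = 2)
  C[1][1] = min over k of (A[1][0] + B[0][1] = 9 + -3 = 6, A[1][1] + B[1][1] = 3 + -2 = 1, A[1][2] + B[2][1] = -4 + -3 = -7) = -7 (attained at k = 2)
  C[1][2] = min over k of (A[1][0] + B[0][2] = 9 + -3 = 6, A[1][1] + B[1][2] = 3 + 6 = 9, A[1][2] + B[2][2] = -4 + 10 = 6) = 6 (attained at k = 0)
  C[2][0] = min over k of (A[2][0] + B[0][0] = -3 + -2 = -5, A[2][1] + B[1][0] = 4 + 6 = 10, A[2][2] + B[2][0] = -4 + 2 = -2) = -5 (attained at k = 0)
  C[2][1] = min over k of (A[2][0] + B[0][1] = -3 + -3 = -6, A[2][1] + B[1][1] = 4 + -2 = 2, A[2][2] + B[2][1] = -4 + -3 = -7) = -7 (attained at k = 2)
  C[2][2] = min over k of (A[2][0] + B[0][2] = -3 + -3 = -6, A[2][1] + B[1][2] = 4 + 6 = 10, A[2][2] + B[2][2] = -4 + 10 = 6) = -6 (attained at k = 0)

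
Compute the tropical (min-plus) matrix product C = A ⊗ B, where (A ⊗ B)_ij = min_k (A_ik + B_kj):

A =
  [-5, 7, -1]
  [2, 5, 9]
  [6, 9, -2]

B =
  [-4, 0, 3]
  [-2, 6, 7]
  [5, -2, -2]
A ⊗ B =
  [-9, -5, -3]
  [-2, 2, 5]
  [2, -4, -4]

Apply the min-plus product entry-by-entry:
  C[0][0] = min over k of (A[0][0] + B[0][0] = -5 + -4 = -9, A[0][1] + B[1][0] = 7 + -2 = 5, A[0][2] + B[2][0] = -1 + 5 = 4) = -9 (attained at k = 0)
  C[0][1] = min over k of (A[0][0] + B[0][1] = -5 + 0 = -5, A[0][1] + B[1][1] = 7 + 6 = 13, A[0][2] + B[2][1] = -1 + -2 = -3) = -5 (attained at k = 0)
  C[0][2] = min over k of (A[0][0] + B[0][2] = -5 + 3 = -2, A[0][1] + B[1][2] = 7 + 7 = 14, A[0][2] + B[2][2] = -1 + -2 = -3) = -3 (attained at k = 2)
  C[1][0] = min over k of (A[1][0] + B[0][0] = 2 + -4 = -2, A[1][1] + B[1][0] = 5 + -2 = 3, A[1][2] + B[2][0] = 9 + 5 = 14) = -2 (attained at k = 0)
  C[1][1] = min over k of (A[1][0] + B[0][1] = 2 + 0 = 2, A[1][1] + B[1][1] = 5 + 6 = 11, A[1][2] + B[2][1] = 9 + -2 = 7) = 2 (attained at k = 0)
  C[1][2] = min over k of (A[1][0] + B[0][2] = 2 + 3 = 5, A[1][1] + B[1][2] = 5 + 7 = 12, A[1][2] + B[2][2] = 9 + -2 = 7) = 5 (attained at k = 0)
  C[2][0] = min over k of (A[2][0] + B[0][0] = 6 + -4 = 2, A[2][1] + B[1][0] = 9 + -2 = 7, A[2][2] + B[2][0] = -2 + 5 = 3) = 2 (attained at k = 0)
  C[2][1] = min over k of (A[2][0] + B[0][1] = 6 + 0 = 6, A[2][1] + B[1][1] = 9 + 6 = 15, A[2][2] + B[2][1] = -2 + -2 = -4) = -4 (attained at k = 2)
  C[2][2] = min over k of (A[2][0] + B[0][2] = 6 + 3 = 9, A[2][1] + B[1][2] = 9 + 7 = 16, A[2][2] + B[2][2] = -2 + -2 = -4) = -4 (attained at k = 2)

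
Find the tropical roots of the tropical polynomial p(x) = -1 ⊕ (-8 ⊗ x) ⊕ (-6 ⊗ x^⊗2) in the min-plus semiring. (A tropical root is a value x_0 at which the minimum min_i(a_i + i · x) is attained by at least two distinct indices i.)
Roots: {-2, 7}

Each tropical root is a break point of the lower envelope of the lines y = a_i + i · x (there are 3 lines, with slopes 0, 1, ..., 2). Only the lines that attain the minimum somewhere contribute to roots; other lines are dominated. Here the surviving (envelope) indices are i = 2, i = 1, i = 0.
Intersections between consecutive envelope lines give the roots: for adjacent envelope indices i < j the intersection is x = (a_i − a_j) / (j − i). Reading off the sorted break points: {-2, 7}.
Verification: at each break x_0, at least two indices attain the minimum of min_i(a_i + i · x_0).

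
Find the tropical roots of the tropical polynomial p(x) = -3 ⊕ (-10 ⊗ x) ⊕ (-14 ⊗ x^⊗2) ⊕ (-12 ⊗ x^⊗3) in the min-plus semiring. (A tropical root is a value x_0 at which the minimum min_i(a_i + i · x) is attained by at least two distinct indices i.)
Roots: {-2, 4, 7}

Each tropical root is a break point of the lower envelope of the lines y = a_i + i · x (there are 4 lines, with slopes 0, 1, ..., 3). Only the lines that attain the minimum somewhere contribute to roots; other lines are dominated. Here the surviving (envelope) indices are i = 3, i = 2, i = 1, i = 0.
Intersections between consecutive envelope lines give the roots: for adjacent envelope indices i < j the intersection is x = (a_i − a_j) / (j − i). Reading off the sorted break points: {-2, 4, 7}.
Verification: at each break x_0, at least two indices attain the minimum of min_i(a_i + i · x_0).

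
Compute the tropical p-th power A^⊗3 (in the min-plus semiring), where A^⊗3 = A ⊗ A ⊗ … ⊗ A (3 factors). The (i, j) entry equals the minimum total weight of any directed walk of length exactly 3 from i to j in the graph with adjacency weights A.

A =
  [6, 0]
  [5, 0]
A^⊗3 =
  [5, 0]
  [5, 0]

Each entry (A^⊗3)_ij equals the minimum over all length-3 walks i = v_0 → v_1 → … → v_3 = j of Σ_t A[v_t][v_{t+1}]. For example, for (i, j) = (0, 1) we minimise over 4 possible intermediate vertex sequences; the minimum is 0, attained along the walk 0 → 1 → 1 → 1.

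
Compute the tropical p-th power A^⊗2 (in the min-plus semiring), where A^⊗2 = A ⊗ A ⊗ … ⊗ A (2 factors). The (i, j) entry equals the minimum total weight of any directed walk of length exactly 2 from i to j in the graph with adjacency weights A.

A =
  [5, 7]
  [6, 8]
A^⊗2 =
  [10, 12]
  [11, 13]

Each entry (A^⊗2)_ij equals the minimum over all length-2 walks i = v_0 → v_1 → … → v_2 = j of Σ_t A[v_t][v_{t+1}]. For example, for (i, j) = (0, 1) we minimise over 2 possible intermediate vertex sequences; the minimum is 12, attained along the walk 0 → 0 → 1.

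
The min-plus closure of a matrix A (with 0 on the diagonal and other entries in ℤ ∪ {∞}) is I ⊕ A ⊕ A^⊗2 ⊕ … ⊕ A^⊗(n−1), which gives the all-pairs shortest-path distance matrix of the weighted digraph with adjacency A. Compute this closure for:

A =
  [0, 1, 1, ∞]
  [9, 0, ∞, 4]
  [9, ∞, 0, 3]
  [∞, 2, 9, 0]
Closure =
  [0, 1, 1, 4]
  [9, 0, 10, 4]
  [9, 5, 0, 3]
  [11, 2, 9, 0]

This is the Floyd-Warshall all-pairs shortest-path computation. For each intermediate vertex k = 0, 1, …, 3, update dist[i][j] ← min(dist[i][j], dist[i][k] + dist[k][j]). The final matrix gives, for each (i, j), the minimum total weight of any directed path from i to j (possibly empty when i = j).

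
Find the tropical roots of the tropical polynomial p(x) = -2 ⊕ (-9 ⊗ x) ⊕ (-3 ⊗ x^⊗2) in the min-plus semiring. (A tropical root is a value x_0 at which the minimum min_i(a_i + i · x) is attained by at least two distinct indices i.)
Roots: {-6, 7}

Each tropical root is a break point of the lower envelope of the lines y = a_i + i · x (there are 3 lines, with slopes 0, 1, ..., 2). Only the lines that attain the minimum somewhere contribute to roots; other lines are dominated. Here the surviving (envelope) indices are i = 2, i = 1, i = 0.
Intersections between consecutive envelope lines give the roots: for adjacent envelope indices i < j the intersection is x = (a_i − a_j) / (j − i). Reading off the sorted break points: {-6, 7}.
Verification: at each break x_0, at least two indices attain the minimum of min_i(a_i + i · x_0).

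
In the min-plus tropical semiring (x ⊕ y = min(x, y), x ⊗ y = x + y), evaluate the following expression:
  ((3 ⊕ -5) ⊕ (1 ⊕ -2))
((3 ⊕ -5) ⊕ (1 ⊕ -2)) = -5

Expand innermost to outermost. Recall ⊕ takes the minimum of its arguments and ⊗ takes their sum. Working out the expression ((3 ⊕ -5) ⊕ (1 ⊕ -2)) gives -5.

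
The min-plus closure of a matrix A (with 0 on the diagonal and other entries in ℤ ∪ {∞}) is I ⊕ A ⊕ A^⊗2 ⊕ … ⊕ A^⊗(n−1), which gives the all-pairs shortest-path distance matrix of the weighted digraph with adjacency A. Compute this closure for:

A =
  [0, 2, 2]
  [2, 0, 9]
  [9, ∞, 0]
Closure =
  [0, 2, 2]
  [2, 0, 4]
  [9, 11, 0]

This is the Floyd-Warshall all-pairs shortest-path computation. For each intermediate vertex k = 0, 1, …, 2, update dist[i][j] ← min(dist[i][j], dist[i][k] + dist[k][j]). The final matrix gives, for each (i, j), the minimum total weight of any directed path from i to j (possibly empty when i = j).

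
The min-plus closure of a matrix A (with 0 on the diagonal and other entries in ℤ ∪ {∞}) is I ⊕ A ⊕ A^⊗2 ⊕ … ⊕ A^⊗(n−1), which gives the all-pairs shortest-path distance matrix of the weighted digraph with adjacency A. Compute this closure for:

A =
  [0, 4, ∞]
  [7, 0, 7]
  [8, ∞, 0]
Closure =
  [0, 4, 11]
  [7, 0, 7]
  [8, 12, 0]

This is the Floyd-Warshall all-pairs shortest-path computation. For each intermediate vertex k = 0, 1, …, 2, update dist[i][j] ← min(dist[i][j], dist[i][k] + dist[k][j]). The final matrix gives, for each (i, j), the minimum total weight of any directed path from i to j (possibly empty when i = j).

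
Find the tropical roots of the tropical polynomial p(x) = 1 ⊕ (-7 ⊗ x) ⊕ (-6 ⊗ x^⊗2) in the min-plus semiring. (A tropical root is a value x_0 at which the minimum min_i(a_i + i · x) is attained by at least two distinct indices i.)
Roots: {-1, 8}

Each tropical root is a break point of the lower envelope of the lines y = a_i + i · x (there are 3 lines, with slopes 0, 1, ..., 2). Only the lines that attain the minimum somewhere contribute to roots; other lines are dominated. Here the surviving (envelope) indices are i = 2, i = 1, i = 0.
Intersections between consecutive envelope lines give the roots: for adjacent envelope indices i < j the intersection is x = (a_i − a_j) / (j − i). Reading off the sorted break points: {-1, 8}.
Verification: at each break x_0, at least two indices attain the minimum of min_i(a_i + i · x_0).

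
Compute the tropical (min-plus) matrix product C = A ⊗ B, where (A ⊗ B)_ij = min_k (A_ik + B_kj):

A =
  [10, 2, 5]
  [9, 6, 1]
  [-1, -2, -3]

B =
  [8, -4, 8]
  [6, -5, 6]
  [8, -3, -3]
A ⊗ B =
  [8, -3, 2]
  [9, -2, -2]
  [4, -7, -6]

Apply the min-plus product entry-by-entry:
  C[0][0] = min over k of (A[0][0] + B[0][0] = 10 + 8 = 18, A[0][1] + B[1][0] = 2 + 6 = 8, A[0][2] + B[2][0] = 5 + 8 = 13) = 8 (attained at k = 1)
  C[0][1] = min over k of (A[0][0] + B[0][1] = 10 + -4 = 6, A[0][1] + B[1][1] = 2 + -5 = -3, A[0][2] + B[2][1] = 5 + -3 = 2) = -3 (attained at k = 1)
  C[0][2] = min over k of (A[0][0] + B[0][2] = 10 + 8 = 18, A[0][1] + B[1][2] = 2 + 6 = 8, A[0][2] + B[2][2] = 5 + -3 = 2) = 2 (attained at k = 2)
  C[1][0] = min over k of (A[1][0] + B[0][0] = 9 + 8 = 17, A[1][1] + B[1][0] = 6 + 6 = 12, A[1][2] + B[2][0] = 1 + 8 = 9) = 9 (attained at k = 2)
  C[1][1] = min over k of (A[1][0] + B[0][1] = 9 + -4 = 5, A[1][1] + B[1][1] = 6 + -5 = 1, A[1][2] + B[2][1] = 1 + -3 = -2) = -2 (attained at k = 2)
  C[1][2] = min over k of (A[1][0] + B[0][2] = 9 + 8 = 17, A[1][1] + B[1][2] = 6 + 6 = 12, A[1][2] + B[2][2] = 1 + -3 = -2) = -2 (attained at k = 2)
  C[2][0] = min over k of (A[2][0] + B[0][0] = -1 + 8 = 7, A[2][1] + B[1][0] = -2 + 6 = 4, A[2][2] + B[2][0] = -3 + 8 = 5) = 4 (attained at k = 1)
  C[2][1] = min over k of (A[2][0] + B[0][1] = -1 + -4 = -5, A[2][1] + B[1][1] = -2 + -5 = -7, A[2][2] + B[2][1] = -3 + -3 = -6) = -7 (attained at k = 1)
  C[2][2] = min over k of (A[2][0] + B[0][2] = -1 + 8 = 7, A[2][1] + B[1][2] = -2 + 6 = 4, A[2][2] + B[2][2] = -3 + -3 = -6) = -6 (attained at k = 2)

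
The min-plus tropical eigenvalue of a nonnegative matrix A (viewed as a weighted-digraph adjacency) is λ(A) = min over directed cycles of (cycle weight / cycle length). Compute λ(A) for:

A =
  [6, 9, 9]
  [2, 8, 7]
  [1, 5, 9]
λ(A) = 5

Enumerate directed cycles and compute their means (weight / length). Sample:
  cycle 0 → 0: weight = 6, length = 1, mean = 6/1 ≈ 6.000
  cycle 1 → 1: weight = 8, length = 1, mean = 8/1 ≈ 8.000
  cycle 2 → 2: weight = 9, length = 1, mean = 9/1 ≈ 9.000
  cycle 0 → 1 → 0: weight = 11, length = 2, mean = 11/2 ≈ 5.500
  cycle 0 → 2 → 0: weight = 10, length = 2, mean = 10/2 ≈ 5.000
  cycle 1 → 0 → 1: weight = 11, length = 2, mean = 11/2 ≈ 5.500
Minimum mean = 5.000, attained e.g. along the cycle 0 → 2 → 0 with weight 10 and length 2. So λ(A) = 10/2 = 5.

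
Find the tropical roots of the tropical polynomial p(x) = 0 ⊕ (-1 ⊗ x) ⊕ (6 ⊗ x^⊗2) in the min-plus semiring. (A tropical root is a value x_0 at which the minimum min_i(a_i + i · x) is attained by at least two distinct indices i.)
Roots: {-7, 1}

Each tropical root is a break point of the lower envelope of the lines y = a_i + i · x (there are 3 lines, with slopes 0, 1, ..., 2). Only the lines that attain the minimum somewhere contribute to roots; other lines are dominated. Here the surviving (envelope) indices are i = 2, i = 1, i = 0.
Intersections between consecutive envelope lines give the roots: for adjacent envelope indices i < j the intersection is x = (a_i − a_j) / (j − i). Reading off the sorted break points: {-7, 1}.
Verification: at each break x_0, at least two indices attain the minimum of min_i(a_i + i · x_0).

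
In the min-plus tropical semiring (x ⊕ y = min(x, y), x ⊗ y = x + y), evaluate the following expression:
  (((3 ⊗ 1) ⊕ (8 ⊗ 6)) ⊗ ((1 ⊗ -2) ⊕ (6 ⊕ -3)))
(((3 ⊗ 1) ⊕ (8 ⊗ 6)) ⊗ ((1 ⊗ -2) ⊕ (6 ⊕ -3))) = 1

Expand innermost to outermost. Recall ⊕ takes the minimum of its arguments and ⊗ takes their sum. Working out the expression (((3 ⊗ 1) ⊕ (8 ⊗ 6)) ⊗ ((1 ⊗ -2) ⊕ (6 ⊕ -3))) gives 1.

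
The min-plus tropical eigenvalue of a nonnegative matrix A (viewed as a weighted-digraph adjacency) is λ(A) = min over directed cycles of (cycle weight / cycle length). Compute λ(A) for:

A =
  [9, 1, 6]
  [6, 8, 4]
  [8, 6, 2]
λ(A) = 2

Enumerate directed cycles and compute their means (weight / length). Sample:
  cycle 0 → 0: weight = 9, length = 1, mean = 9/1 ≈ 9.000
  cycle 1 → 1: weight = 8, length = 1, mean = 8/1 ≈ 8.000
  cycle 2 → 2: weight = 2, length = 1, mean = 2/1 ≈ 2.000
  cycle 0 → 1 → 0: weight = 7, length = 2, mean = 7/2 ≈ 3.500
  cycle 0 → 2 → 0: weight = 14, length = 2, mean = 14/2 ≈ 7.000
  cycle 1 → 0 → 1: weight = 7, length = 2, mean = 7/2 ≈ 3.500
Minimum mean = 2.000, attained e.g. along the cycle 2 → 2 with weight 2 and length 1. So λ(A) = 2/1 = 2.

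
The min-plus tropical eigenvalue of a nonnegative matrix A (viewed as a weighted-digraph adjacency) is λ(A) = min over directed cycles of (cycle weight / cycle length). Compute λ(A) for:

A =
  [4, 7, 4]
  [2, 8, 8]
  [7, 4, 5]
λ(A) = 10/3

Enumerate directed cycles and compute their means (weight / length). Sample:
  cycle 0 → 0: weight = 4, length = 1, mean = 4/1 ≈ 4.000
  cycle 1 → 1: weight = 8, length = 1, mean = 8/1 ≈ 8.000
  cycle 2 → 2: weight = 5, length = 1, mean = 5/1 ≈ 5.000
  cycle 0 → 1 → 0: weight = 9, length = 2, mean = 9/2 ≈ 4.500
  cycle 0 → 2 → 0: weight = 11, length = 2, mean = 11/2 ≈ 5.500
  cycle 1 → 0 → 1: weight = 9, length = 2, mean = 9/2 ≈ 4.500
Minimum mean = 3.333, attained e.g. along the cycle 0 → 2 → 1 → 0 with weight 10 and length 3. So λ(A) = 10/3 = 10/3.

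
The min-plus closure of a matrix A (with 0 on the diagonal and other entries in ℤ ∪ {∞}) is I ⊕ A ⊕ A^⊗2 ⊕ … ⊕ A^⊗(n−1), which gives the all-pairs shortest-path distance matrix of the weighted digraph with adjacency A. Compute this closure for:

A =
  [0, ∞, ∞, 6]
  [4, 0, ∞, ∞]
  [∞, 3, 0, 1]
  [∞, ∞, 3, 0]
Closure =
  [0, 12, 9, 6]
  [4, 0, 13, 10]
  [7, 3, 0, 1]
  [10, 6, 3, 0]

This is the Floyd-Warshall all-pairs shortest-path computation. For each intermediate vertex k = 0, 1, …, 3, update dist[i][j] ← min(dist[i][j], dist[i][k] + dist[k][j]). The final matrix gives, for each (i, j), the minimum total weight of any directed path from i to j (possibly empty when i = j).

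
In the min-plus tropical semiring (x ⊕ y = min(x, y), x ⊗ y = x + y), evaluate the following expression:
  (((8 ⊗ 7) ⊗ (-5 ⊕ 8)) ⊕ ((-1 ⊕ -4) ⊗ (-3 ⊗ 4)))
(((8 ⊗ 7) ⊗ (-5 ⊕ 8)) ⊕ ((-1 ⊕ -4) ⊗ (-3 ⊗ 4))) = -3

Expand innermost to outermost. Recall ⊕ takes the minimum of its arguments and ⊗ takes their sum. Working out the expression (((8 ⊗ 7) ⊗ (-5 ⊕ 8)) ⊕ ((-1 ⊕ -4) ⊗ (-3 ⊗ 4))) gives -3.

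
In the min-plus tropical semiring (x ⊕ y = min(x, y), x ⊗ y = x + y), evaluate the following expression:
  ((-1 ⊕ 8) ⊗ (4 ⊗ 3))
((-1 ⊕ 8) ⊗ (4 ⊗ 3)) = 6

Expand innermost to outermost. Recall ⊕ takes the minimum of its arguments and ⊗ takes their sum. Working out the expression ((-1 ⊕ 8) ⊗ (4 ⊗ 3)) gives 6.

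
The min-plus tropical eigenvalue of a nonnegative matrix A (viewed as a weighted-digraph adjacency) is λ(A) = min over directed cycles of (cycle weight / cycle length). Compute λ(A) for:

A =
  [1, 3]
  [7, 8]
λ(A) = 1

Enumerate directed cycles and compute their means (weight / length). Sample:
  cycle 0 → 0: weight = 1, length = 1, mean = 1/1 ≈ 1.000
  cycle 1 → 1: weight = 8, length = 1, mean = 8/1 ≈ 8.000
  cycle 0 → 1 → 0: weight = 10, length = 2, mean = 10/2 ≈ 5.000
  cycle 1 → 0 → 1: weight = 10, length = 2, mean = 10/2 ≈ 5.000
Minimum mean = 1.000, attained e.g. along the cycle 0 → 0 with weight 1 and length 1. So λ(A) = 1/1 = 1.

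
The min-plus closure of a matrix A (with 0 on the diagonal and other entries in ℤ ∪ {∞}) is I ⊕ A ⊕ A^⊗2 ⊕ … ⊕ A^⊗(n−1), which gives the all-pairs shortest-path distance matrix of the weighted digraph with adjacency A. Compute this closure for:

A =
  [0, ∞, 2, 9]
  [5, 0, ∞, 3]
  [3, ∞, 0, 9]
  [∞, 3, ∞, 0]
Closure =
  [0, 12, 2, 9]
  [5, 0, 7, 3]
  [3, 12, 0, 9]
  [8, 3, 10, 0]

This is the Floyd-Warshall all-pairs shortest-path computation. For each intermediate vertex k = 0, 1, …, 3, update dist[i][j] ← min(dist[i][j], dist[i][k] + dist[k][j]). The final matrix gives, for each (i, j), the minimum total weight of any directed path from i to j (possibly empty when i = j).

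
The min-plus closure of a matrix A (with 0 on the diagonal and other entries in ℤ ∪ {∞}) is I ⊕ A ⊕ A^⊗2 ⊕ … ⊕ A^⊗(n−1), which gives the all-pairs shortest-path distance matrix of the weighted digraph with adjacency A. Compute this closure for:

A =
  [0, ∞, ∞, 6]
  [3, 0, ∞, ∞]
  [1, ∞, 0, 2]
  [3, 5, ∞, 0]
Closure =
  [0, 11, ∞, 6]
  [3, 0, ∞, 9]
  [1, 7, 0, 2]
  [3, 5, ∞, 0]

This is the Floyd-Warshall all-pairs shortest-path computation. For each intermediate vertex k = 0, 1, …, 3, update dist[i][j] ← min(dist[i][j], dist[i][k] + dist[k][j]). The final matrix gives, for each (i, j), the minimum total weight of any directed path from i to j (possibly empty when i = j).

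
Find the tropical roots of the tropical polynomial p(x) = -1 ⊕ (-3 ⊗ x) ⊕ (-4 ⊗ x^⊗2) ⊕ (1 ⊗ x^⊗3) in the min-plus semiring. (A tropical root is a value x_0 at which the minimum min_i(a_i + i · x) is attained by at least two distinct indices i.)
Roots: {-5, 1, 2}

Each tropical root is a break point of the lower envelope of the lines y = a_i + i · x (there are 4 lines, with slopes 0, 1, ..., 3). Only the lines that attain the minimum somewhere contribute to roots; other lines are dominated. Here the surviving (envelope) indices are i = 3, i = 2, i = 1, i = 0.
Intersections between consecutive envelope lines give the roots: for adjacent envelope indices i < j the intersection is x = (a_i − a_j) / (j − i). Reading off the sorted break points: {-5, 1, 2}.
Verification: at each break x_0, at least two indices attain the minimum of min_i(a_i + i · x_0).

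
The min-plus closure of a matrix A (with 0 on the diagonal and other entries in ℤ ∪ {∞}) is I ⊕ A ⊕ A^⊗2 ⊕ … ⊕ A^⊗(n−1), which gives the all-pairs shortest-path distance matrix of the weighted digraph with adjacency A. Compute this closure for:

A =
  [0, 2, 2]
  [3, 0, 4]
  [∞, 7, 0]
Closure =
  [0, 2, 2]
  [3, 0, 4]
  [10, 7, 0]

This is the Floyd-Warshall all-pairs shortest-path computation. For each intermediate vertex k = 0, 1, …, 2, update dist[i][j] ← min(dist[i][j], dist[i][k] + dist[k][j]). The final matrix gives, for each (i, j), the minimum total weight of any directed path from i to j (possibly empty when i = j).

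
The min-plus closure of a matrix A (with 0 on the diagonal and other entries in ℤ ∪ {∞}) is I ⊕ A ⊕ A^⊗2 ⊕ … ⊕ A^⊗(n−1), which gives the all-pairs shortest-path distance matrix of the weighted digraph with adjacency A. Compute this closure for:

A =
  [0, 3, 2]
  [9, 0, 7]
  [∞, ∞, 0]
Closure =
  [0, 3, 2]
  [9, 0, 7]
  [∞, ∞, 0]

This is the Floyd-Warshall all-pairs shortest-path computation. For each intermediate vertex k = 0, 1, …, 2, update dist[i][j] ← min(dist[i][j], dist[i][k] + dist[k][j]). The final matrix gives, for each (i, j), the minimum total weight of any directed path from i to j (possibly empty when i = j).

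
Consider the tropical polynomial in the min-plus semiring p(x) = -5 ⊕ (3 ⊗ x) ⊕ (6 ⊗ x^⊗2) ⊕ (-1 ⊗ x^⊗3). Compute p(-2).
p(-2) = -7

A tropical monomial a ⊗ x^⊗i evaluates to a + i · x. Evaluating each term at x = -2:
  Term 0 contributes -5 + 0 · -2 = -5
  Term 1 contributes 3 + 1 · -2 = 1
  Term 2 contributes 6 + 2 · -2 = 2
  Term 3 contributes -1 + 3 · -2 = -7
p(-2) = ⊕ of these = min[-5, 1, 2, -7] = -7.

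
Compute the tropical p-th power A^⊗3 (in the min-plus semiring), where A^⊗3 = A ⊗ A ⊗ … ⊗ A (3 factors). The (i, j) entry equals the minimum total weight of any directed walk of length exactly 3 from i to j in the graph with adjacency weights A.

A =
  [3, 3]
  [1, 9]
A^⊗3 =
  [7, 7]
  [5, 7]

Each entry (A^⊗3)_ij equals the minimum over all length-3 walks i = v_0 → v_1 → … → v_3 = j of Σ_t A[v_t][v_{t+1}]. For example, for (i, j) = (0, 1) we minimise over 4 possible intermediate vertex sequences; the minimum is 7, attained along the walk 0 → 1 → 0 → 1.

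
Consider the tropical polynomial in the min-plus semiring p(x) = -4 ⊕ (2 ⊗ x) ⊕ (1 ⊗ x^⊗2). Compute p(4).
p(4) = -4

A tropical monomial a ⊗ x^⊗i evaluates to a + i · x. Evaluating each term at x = 4:
  Term 0 contributes -4 + 0 · 4 = -4
  Term 1 contributes 2 + 1 · 4 = 6
  Term 2 contributes 1 + 2 · 4 = 9
p(4) = ⊕ of these = min[-4, 6, 9] = -4.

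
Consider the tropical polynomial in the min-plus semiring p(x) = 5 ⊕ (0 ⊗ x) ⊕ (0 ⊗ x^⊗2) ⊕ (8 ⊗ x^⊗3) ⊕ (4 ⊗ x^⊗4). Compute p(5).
p(5) = 5

A tropical monomial a ⊗ x^⊗i evaluates to a + i · x. Evaluating each term at x = 5:
  Term 0 contributes 5 + 0 · 5 = 5
  Term 1 contributes 0 + 1 · 5 = 5
  Term 2 contributes 0 + 2 · 5 = 10
  Term 3 contributes 8 + 3 · 5 = 23
  Term 4 contributes 4 + 4 · 5 = 24
p(5) = ⊕ of these = min[5, 5, 10, 23, 24] = 5.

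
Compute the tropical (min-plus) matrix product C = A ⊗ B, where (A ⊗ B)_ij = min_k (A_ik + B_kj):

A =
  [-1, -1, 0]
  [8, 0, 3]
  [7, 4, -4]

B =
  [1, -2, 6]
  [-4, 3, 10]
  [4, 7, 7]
A ⊗ B =
  [-5, -3, 5]
  [-4, 3, 10]
  [0, 3, 3]

Apply the min-plus product entry-by-entry:
  C[0][0] = min over k of (A[0][0] + B[0][0] = -1 + 1 = 0, A[0][1] + B[1][0] = -1 + -4 = -5, A[0][2] + B[2][0] = 0 + 4 = 4) = -5 (attained at k = 1)
  C[0][1] = min over k of (A[0][0] + B[0][1] = -1 + -2 = -3, A[0][1] + B[1][1] = -1 + 3 = 2, A[0][2] + B[2][1] = 0 + 7 = 7) = -3 (attained at k = 0)
  C[0][2] = min over k of (A[0][0] + B[0][2] = -1 + 6 = 5, A[0][1] + B[1][2] = -1 + 10 = 9, A[0][2] + B[2][2] = 0 + 7 = 7) = 5 (attained at k = 0)
  C[1][0] = min over k of (A[1][0] + B[0][0] = 8 + 1 = 9, A[1][1] + B[1][0] = 0 + -4 = -4, A[1][2] + B[2][0] = 3 + 4 = 7) = -4 (attained at k = 1)
  C[1][1] = min over k of (A[1][0] + B[0][1] = 8 + -2 = 6, A[1][1] + B[1][1] = 0 + 3 = 3, A[1][2] + B[2][1] = 3 + 7 = 10) = 3 (attained at k = 1)
  C[1][2] = min over k of (A[1][0] + B[0][2] = 8 + 6 = 14, A[1][1] + B[1][2] = 0 + 10 = 10, A[1][2] + B[2][2] = 3 + 7 = 10) = 10 (attained at k = 1)
  C[2][0] = min over k of (A[2][0] + B[0][0] = 7 + 1 = 8, A[2][1] + B[1][0] = 4 + -4 = 0, A[2][2] + B[2][0] = -4 + 4 = 0) = 0 (attained at k = 1)
  C[2][1] = min over k of (A[2][0] + B[0][1] = 7 + -2 = 5, A[2][1] + B[1][1] = 4 + 3 = 7, A[2][2] + B[2][1] = -4 + 7 = 3) = 3 (attained at k = 2)
  C[2][2] = min over k of (A[2][0] + B[0][2] = 7 + 6 = 13, A[2][1] + B[1][2] = 4 + 10 = 14, A[2][2] + B[2][2] = -4 + 7 = 3) = 3 (attained at k = 2)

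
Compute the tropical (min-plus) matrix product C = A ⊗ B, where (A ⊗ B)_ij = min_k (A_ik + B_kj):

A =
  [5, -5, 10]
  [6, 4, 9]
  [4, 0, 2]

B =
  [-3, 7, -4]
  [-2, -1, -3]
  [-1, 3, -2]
A ⊗ B =
  [-7, -6, -8]
  [2, 3, 1]
  [-2, -1, -3]

Apply the min-plus product entry-by-entry:
  C[0][0] = min over k of (A[0][0] + B[0][0] = 5 + -3 = 2, A[0][1] + B[1][0] = -5 + -2 = -7, A[0][2] + B[2][0] = 10 + -1 = 9) = -7 (attained at k = 1)
  C[0][1] = min over k of (A[0][0] + B[0][1] = 5 + 7 = 12, A[0][1] + B[1][1] = -5 + -1 = -6, A[0][2] + B[2][1] = 10 + 3 = 13) = -6 (attained at k = 1)
  C[0][2] = min over k of (A[0][0] + B[0][2] = 5 + -4 = 1, A[0][1] + B[1][2] = -5 + -3 = -8, A[0][2] + B[2][2] = 10 + -2 = 8) = -8 (attained at k = 1)
  C[1][0] = min over k of (A[1][0] + B[0][0] = 6 + -3 = 3, A[1][1] + B[1][0] = 4 + -2 = 2, A[1][2] + B[2][0] = 9 + -1 = 8) = 2 (attained at k = 1)
  C[1][1] = min over k of (A[1][0] + B[0][1] = 6 + 7 = 13, A[1][1] + B[1][1] = 4 + -1 = 3, A[1][2] + B[2][1] = 9 + 3 = 12) = 3 (attained at k = 1)
  C[1][2] = min over k of (A[1][0] + B[0][2] = 6 + -4 = 2, A[1][1] + B[1][2] = 4 + -3 = 1, A[1][2] + B[2][2] = 9 + -2 = 7) = 1 (attained at k = 1)
  C[2][0] = min over k of (A[2][0] + B[0][0] = 4 + -3 = 1, A[2][1] + B[1][0] = 0 + -2 = -2, A[2][2] + B[2][0] = 2 + -1 = 1) = -2 (attained at k = 1)
  C[2][1] = min over k of (A[2][0] + B[0][1] = 4 + 7 = 11, A[2][1] + B[1][1] = 0 + -1 = -1, A[2][2] + B[2][1] = 2 + 3 = 5) = -1 (attained at k = 1)
  C[2][2] = min over k of (A[2][0] + B[0][2] = 4 + -4 = 0, A[2][1] + B[1][2] = 0 + -3 = -3, A[2][2] + B[2][2] = 2 + -2 = 0) = -3 (attained at k = 1)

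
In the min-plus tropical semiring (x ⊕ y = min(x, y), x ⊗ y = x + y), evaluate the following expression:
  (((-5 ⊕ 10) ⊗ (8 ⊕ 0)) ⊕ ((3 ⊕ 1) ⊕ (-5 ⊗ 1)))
(((-5 ⊕ 10) ⊗ (8 ⊕ 0)) ⊕ ((3 ⊕ 1) ⊕ (-5 ⊗ 1))) = -5

Expand innermost to outermost. Recall ⊕ takes the minimum of its arguments and ⊗ takes their sum. Working out the expression (((-5 ⊕ 10) ⊗ (8 ⊕ 0)) ⊕ ((3 ⊕ 1) ⊕ (-5 ⊗ 1))) gives -5.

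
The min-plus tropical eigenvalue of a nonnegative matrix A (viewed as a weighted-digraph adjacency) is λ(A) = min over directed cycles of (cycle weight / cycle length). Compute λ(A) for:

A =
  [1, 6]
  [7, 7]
λ(A) = 1

Enumerate directed cycles and compute their means (weight / length). Sample:
  cycle 0 → 0: weight = 1, length = 1, mean = 1/1 ≈ 1.000
  cycle 1 → 1: weight = 7, length = 1, mean = 7/1 ≈ 7.000
  cycle 0 → 1 → 0: weight = 13, length = 2, mean = 13/2 ≈ 6.500
  cycle 1 → 0 → 1: weight = 13, length = 2, mean = 13/2 ≈ 6.500
Minimum mean = 1.000, attained e.g. along the cycle 0 → 0 with weight 1 and length 1. So λ(A) = 1/1 = 1.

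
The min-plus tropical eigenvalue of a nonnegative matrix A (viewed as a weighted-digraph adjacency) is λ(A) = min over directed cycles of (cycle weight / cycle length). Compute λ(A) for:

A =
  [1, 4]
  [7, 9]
λ(A) = 1

Enumerate directed cycles and compute their means (weight / length). Sample:
  cycle 0 → 0: weight = 1, length = 1, mean = 1/1 ≈ 1.000
  cycle 1 → 1: weight = 9, length = 1, mean = 9/1 ≈ 9.000
  cycle 0 → 1 → 0: weight = 11, length = 2, mean = 11/2 ≈ 5.500
  cycle 1 → 0 → 1: weight = 11, length = 2, mean = 11/2 ≈ 5.500
Minimum mean = 1.000, attained e.g. along the cycle 0 → 0 with weight 1 and length 1. So λ(A) = 1/1 = 1.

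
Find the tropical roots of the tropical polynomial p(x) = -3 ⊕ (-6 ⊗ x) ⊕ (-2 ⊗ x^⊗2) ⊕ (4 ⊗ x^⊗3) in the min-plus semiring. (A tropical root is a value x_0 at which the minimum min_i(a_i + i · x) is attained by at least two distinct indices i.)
Roots: {-6, -4, 3}

Each tropical root is a break point of the lower envelope of the lines y = a_i + i · x (there are 4 lines, with slopes 0, 1, ..., 3). Only the lines that attain the minimum somewhere contribute to roots; other lines are dominated. Here the surviving (envelope) indices are i = 3, i = 2, i = 1, i = 0.
Intersections between consecutive envelope lines give the roots: for adjacent envelope indices i < j the intersection is x = (a_i − a_j) / (j − i). Reading off the sorted break points: {-6, -4, 3}.
Verification: at each break x_0, at least two indices attain the minimum of min_i(a_i + i · x_0).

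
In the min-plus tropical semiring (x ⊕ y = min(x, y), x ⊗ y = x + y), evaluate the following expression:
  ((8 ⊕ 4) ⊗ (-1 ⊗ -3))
((8 ⊕ 4) ⊗ (-1 ⊗ -3)) = 0

Expand innermost to outermost. Recall ⊕ takes the minimum of its arguments and ⊗ takes their sum. Working out the expression ((8 ⊕ 4) ⊗ (-1 ⊗ -3)) gives 0.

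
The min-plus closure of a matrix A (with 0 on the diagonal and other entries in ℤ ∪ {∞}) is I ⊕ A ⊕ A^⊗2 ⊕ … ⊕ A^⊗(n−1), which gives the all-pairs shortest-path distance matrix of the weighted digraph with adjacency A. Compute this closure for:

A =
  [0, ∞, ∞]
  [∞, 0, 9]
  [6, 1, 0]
Closure =
  [0, ∞, ∞]
  [15, 0, 9]
  [6, 1, 0]

This is the Floyd-Warshall all-pairs shortest-path computation. For each intermediate vertex k = 0, 1, …, 2, update dist[i][j] ← min(dist[i][j], dist[i][k] + dist[k][j]). The final matrix gives, for each (i, j), the minimum total weight of any directed path from i to j (possibly empty when i = j).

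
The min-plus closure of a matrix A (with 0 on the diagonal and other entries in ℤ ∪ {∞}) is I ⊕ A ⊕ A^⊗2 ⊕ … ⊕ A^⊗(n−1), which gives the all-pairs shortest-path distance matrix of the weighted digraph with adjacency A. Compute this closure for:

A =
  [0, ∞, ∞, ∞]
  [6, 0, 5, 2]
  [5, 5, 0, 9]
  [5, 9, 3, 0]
Closure =
  [0, ∞, ∞, ∞]
  [6, 0, 5, 2]
  [5, 5, 0, 7]
  [5, 8, 3, 0]

This is the Floyd-Warshall all-pairs shortest-path computation. For each intermediate vertex k = 0, 1, …, 3, update dist[i][j] ← min(dist[i][j], dist[i][k] + dist[k][j]). The final matrix gives, for each (i, j), the minimum total weight of any directed path from i to j (possibly empty when i = j).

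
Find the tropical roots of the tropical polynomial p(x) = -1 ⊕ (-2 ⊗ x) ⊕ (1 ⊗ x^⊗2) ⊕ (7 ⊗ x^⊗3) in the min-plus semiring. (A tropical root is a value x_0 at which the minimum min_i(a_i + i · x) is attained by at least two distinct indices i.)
Roots: {-6, -3, 1}

Each tropical root is a break point of the lower envelope of the lines y = a_i + i · x (there are 4 lines, with slopes 0, 1, ..., 3). Only the lines that attain the minimum somewhere contribute to roots; other lines are dominated. Here the surviving (envelope) indices are i = 3, i = 2, i = 1, i = 0.
Intersections between consecutive envelope lines give the roots: for adjacent envelope indices i < j the intersection is x = (a_i − a_j) / (j − i). Reading off the sorted break points: {-6, -3, 1}.
Verification: at each break x_0, at least two indices attain the minimum of min_i(a_i + i · x_0).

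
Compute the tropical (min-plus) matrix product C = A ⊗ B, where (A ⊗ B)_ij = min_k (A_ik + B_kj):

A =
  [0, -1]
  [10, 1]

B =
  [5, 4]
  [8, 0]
A ⊗ B =
  [5, -1]
  [9, 1]

Apply the min-plus product entry-by-entry:
  C[0][0] = min over k of (A[0][0] + B[0][0] = 0 + 5 = 5, A[0][1] + B[1][0] = -1 + 8 = 7) = 5 (attained at k = 0)
  C[0][1] = min over k of (A[0][0] + B[0][1] = 0 + 4 = 4, A[0][1] + B[1][1] = -1 + 0 = -1) = -1 (attained at k = 1)
  C[1][0] = min over k of (A[1][0] + B[0][0] = 10 + 5 = 15, A[1][1] + B[1][0] = 1 + 8 = 9) = 9 (attained at k = 1)
  C[1][1] = min over k of (A[1][0] + B[0][1] = 10 + 4 = 14, A[1][1] + B[1][1] = 1 + 0 = 1) = 1 (attained at k = 1)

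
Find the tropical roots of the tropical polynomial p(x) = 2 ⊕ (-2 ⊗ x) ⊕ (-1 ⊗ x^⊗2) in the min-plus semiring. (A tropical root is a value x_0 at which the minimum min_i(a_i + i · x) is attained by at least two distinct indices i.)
Roots: {-1, 4}

Each tropical root is a break point of the lower envelope of the lines y = a_i + i · x (there are 3 lines, with slopes 0, 1, ..., 2). Only the lines that attain the minimum somewhere contribute to roots; other lines are dominated. Here the surviving (envelope) indices are i = 2, i = 1, i = 0.
Intersections between consecutive envelope lines give the roots: for adjacent envelope indices i < j the intersection is x = (a_i − a_j) / (j − i). Reading off the sorted break points: {-1, 4}.
Verification: at each break x_0, at least two indices attain the minimum of min_i(a_i + i · x_0).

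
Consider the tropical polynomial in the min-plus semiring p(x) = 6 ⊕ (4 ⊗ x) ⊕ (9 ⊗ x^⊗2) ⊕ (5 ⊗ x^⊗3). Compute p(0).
p(0) = 4

A tropical monomial a ⊗ x^⊗i evaluates to a + i · x. Evaluating each term at x = 0:
  Term 0 contributes 6 + 0 · 0 = 6
  Term 1 contributes 4 + 1 · 0 = 4
  Term 2 contributes 9 + 2 · 0 = 9
  Term 3 contributes 5 + 3 · 0 = 5
p(0) = ⊕ of these = min[6, 4, 9, 5] = 4.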